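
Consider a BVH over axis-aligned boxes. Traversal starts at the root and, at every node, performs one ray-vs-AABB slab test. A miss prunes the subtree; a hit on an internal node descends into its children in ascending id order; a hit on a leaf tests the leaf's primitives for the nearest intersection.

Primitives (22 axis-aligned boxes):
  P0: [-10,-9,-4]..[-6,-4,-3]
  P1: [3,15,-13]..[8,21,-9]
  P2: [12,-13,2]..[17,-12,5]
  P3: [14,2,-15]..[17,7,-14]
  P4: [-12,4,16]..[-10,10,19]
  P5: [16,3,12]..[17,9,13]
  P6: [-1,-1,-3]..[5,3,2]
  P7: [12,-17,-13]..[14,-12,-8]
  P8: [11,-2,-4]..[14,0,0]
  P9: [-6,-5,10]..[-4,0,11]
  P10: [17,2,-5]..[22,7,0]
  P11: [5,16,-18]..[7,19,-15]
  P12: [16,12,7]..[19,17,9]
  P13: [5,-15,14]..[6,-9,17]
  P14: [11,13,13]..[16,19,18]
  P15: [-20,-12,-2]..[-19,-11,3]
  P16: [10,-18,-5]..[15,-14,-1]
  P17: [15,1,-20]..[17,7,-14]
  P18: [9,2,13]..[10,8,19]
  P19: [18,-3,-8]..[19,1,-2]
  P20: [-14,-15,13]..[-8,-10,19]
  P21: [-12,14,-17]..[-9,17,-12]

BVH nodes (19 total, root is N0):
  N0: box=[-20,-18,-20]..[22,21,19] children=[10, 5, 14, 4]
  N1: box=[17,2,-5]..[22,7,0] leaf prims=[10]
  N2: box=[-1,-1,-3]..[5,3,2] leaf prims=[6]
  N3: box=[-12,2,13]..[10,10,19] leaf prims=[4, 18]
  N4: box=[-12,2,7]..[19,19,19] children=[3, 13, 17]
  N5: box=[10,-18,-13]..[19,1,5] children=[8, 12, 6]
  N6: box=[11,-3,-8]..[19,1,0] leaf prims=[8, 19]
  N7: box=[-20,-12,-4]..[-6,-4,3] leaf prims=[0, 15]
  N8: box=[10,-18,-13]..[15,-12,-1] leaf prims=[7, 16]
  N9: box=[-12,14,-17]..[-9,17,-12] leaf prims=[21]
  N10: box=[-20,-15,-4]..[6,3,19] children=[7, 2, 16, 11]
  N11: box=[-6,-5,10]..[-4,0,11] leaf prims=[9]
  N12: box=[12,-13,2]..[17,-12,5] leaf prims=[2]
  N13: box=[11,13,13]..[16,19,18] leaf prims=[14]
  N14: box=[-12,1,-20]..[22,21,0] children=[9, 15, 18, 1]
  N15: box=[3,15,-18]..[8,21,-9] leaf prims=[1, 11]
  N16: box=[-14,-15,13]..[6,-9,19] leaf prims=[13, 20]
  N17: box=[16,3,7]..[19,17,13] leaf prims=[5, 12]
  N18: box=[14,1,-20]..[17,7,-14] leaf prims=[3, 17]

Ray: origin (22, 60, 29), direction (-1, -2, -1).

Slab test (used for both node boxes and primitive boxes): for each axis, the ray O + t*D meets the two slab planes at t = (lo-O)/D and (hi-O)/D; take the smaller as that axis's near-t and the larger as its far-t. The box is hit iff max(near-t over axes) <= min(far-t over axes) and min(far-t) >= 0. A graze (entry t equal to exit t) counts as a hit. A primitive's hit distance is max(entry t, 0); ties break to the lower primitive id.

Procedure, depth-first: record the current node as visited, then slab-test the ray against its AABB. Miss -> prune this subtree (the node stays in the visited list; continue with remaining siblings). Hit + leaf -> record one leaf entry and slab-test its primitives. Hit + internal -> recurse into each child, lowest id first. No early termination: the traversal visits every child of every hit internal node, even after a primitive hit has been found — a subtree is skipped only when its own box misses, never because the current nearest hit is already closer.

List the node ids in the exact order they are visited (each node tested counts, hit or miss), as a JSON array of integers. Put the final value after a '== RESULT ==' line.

Traverse from the root:
N0 x:[0,42] y:[39/2,39] z:[10,49] -> hit [39/2,39], descend [4, 5, 10, 14]
  N4 x:[3,34] y:[41/2,29] z:[10,22] -> hit [41/2,22], descend [3, 13, 17]
    N3 x:[12,34] y:[25,29] z:[10,16] -> miss, prune
    N13 x:[6,11] y:[41/2,47/2] z:[11,16] -> miss, prune
    N17 x:[3,6] y:[43/2,57/2] z:[16,22] -> miss, prune
  N5 x:[3,12] y:[59/2,39] z:[24,42] -> miss, prune
  N10 x:[16,42] y:[57/2,75/2] z:[10,33] -> hit [57/2,33], descend [2, 7, 11, 16]
    N2 x:[17,23] y:[57/2,61/2] z:[27,32] -> miss, prune
    N7 x:[28,42] y:[32,36] z:[26,33] -> hit [32,33] leaf, test {P0@t=32, P15(miss)}
    N11 x:[26,28] y:[30,65/2] z:[18,19] -> miss, prune
    N16 x:[16,36] y:[69/2,75/2] z:[10,16] -> miss, prune
  N14 x:[0,34] y:[39/2,59/2] z:[29,49] -> hit [29,59/2], descend [1, 9, 15, 18]
    N1 x:[0,5] y:[53/2,29] z:[29,34] -> miss, prune
    N9 x:[31,34] y:[43/2,23] z:[41,46] -> miss, prune
    N15 x:[14,19] y:[39/2,45/2] z:[38,47] -> miss, prune
    N18 x:[5,8] y:[53/2,59/2] z:[43,49] -> miss, prune

16 AABB tests over nodes [0, 4, 3, 13, 17, 5, 10, 2, 7, 11, 16, 14, 1, 9, 15, 18]; 1 leaf entered; closest P0.

== RESULT ==
[0, 4, 3, 13, 17, 5, 10, 2, 7, 11, 16, 14, 1, 9, 15, 18]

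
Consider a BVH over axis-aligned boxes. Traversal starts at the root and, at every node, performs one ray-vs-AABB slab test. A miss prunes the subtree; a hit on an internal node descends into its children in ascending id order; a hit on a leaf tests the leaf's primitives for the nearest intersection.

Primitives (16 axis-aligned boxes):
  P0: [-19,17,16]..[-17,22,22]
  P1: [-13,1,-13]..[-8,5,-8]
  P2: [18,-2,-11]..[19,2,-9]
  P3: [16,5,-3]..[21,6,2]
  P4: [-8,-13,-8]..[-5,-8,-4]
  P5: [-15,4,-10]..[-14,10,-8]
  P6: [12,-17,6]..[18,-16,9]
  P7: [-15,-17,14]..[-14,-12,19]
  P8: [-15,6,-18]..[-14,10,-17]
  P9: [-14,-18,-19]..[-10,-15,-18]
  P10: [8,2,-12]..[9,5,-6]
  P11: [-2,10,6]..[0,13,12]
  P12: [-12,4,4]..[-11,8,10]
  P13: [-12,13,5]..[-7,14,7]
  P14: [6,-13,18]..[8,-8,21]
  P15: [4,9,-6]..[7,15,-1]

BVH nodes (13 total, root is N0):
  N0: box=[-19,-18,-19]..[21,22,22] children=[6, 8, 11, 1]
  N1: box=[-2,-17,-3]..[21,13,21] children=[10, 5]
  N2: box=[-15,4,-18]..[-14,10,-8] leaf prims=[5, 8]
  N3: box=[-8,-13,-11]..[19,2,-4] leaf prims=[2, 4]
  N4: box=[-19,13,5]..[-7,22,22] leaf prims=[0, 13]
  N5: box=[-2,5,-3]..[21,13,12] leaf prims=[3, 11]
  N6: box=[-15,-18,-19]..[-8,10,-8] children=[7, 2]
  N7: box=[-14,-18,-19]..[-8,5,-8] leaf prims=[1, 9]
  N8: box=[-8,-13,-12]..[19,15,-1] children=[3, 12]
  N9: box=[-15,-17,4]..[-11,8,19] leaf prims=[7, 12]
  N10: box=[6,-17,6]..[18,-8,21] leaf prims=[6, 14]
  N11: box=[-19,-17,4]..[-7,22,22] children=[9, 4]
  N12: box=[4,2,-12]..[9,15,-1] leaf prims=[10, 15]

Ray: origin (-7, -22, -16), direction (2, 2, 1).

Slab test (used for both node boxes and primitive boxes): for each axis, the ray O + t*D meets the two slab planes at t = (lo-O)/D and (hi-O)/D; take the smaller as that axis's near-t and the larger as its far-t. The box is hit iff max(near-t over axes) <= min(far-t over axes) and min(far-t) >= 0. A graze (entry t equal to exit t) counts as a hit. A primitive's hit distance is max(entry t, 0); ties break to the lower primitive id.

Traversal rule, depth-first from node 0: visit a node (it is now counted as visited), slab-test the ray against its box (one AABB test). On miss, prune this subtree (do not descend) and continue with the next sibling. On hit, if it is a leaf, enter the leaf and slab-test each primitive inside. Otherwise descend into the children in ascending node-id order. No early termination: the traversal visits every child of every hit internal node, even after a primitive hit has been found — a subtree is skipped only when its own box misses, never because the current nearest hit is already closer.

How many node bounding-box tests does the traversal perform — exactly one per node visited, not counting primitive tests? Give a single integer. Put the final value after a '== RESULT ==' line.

Walk:
N0 x:[-6,14] y:[2,22] z:[-3,38] -> hit [2,14], descend [1, 6, 8, 11]
  N1 x:[5/2,14] y:[5/2,35/2] z:[13,37] -> hit [13,14], descend [5, 10]
    N5 x:[5/2,14] y:[27/2,35/2] z:[13,28] -> hit [27/2,14] leaf, test {P3@t=27/2, P11(miss)}
    N10 x:[13/2,25/2] y:[5/2,7] z:[22,37] -> miss, prune
  N6 x:[-4,-1/2] y:[2,16] z:[-3,8] -> miss, prune
  N8 x:[-1/2,13] y:[9/2,37/2] z:[4,15] -> hit [9/2,13], descend [3, 12]
    N3 x:[-1/2,13] y:[9/2,12] z:[5,12] -> hit [5,12] leaf, test {P2(miss), P4(miss)}
    N12 x:[11/2,8] y:[12,37/2] z:[4,15] -> miss, prune
  N11 x:[-6,0] y:[5/2,22] z:[20,38] -> miss, prune

9 AABB tests over nodes [0, 1, 5, 10, 6, 8, 3, 12, 11]; 2 leaves entered; closest P3.

== RESULT ==
9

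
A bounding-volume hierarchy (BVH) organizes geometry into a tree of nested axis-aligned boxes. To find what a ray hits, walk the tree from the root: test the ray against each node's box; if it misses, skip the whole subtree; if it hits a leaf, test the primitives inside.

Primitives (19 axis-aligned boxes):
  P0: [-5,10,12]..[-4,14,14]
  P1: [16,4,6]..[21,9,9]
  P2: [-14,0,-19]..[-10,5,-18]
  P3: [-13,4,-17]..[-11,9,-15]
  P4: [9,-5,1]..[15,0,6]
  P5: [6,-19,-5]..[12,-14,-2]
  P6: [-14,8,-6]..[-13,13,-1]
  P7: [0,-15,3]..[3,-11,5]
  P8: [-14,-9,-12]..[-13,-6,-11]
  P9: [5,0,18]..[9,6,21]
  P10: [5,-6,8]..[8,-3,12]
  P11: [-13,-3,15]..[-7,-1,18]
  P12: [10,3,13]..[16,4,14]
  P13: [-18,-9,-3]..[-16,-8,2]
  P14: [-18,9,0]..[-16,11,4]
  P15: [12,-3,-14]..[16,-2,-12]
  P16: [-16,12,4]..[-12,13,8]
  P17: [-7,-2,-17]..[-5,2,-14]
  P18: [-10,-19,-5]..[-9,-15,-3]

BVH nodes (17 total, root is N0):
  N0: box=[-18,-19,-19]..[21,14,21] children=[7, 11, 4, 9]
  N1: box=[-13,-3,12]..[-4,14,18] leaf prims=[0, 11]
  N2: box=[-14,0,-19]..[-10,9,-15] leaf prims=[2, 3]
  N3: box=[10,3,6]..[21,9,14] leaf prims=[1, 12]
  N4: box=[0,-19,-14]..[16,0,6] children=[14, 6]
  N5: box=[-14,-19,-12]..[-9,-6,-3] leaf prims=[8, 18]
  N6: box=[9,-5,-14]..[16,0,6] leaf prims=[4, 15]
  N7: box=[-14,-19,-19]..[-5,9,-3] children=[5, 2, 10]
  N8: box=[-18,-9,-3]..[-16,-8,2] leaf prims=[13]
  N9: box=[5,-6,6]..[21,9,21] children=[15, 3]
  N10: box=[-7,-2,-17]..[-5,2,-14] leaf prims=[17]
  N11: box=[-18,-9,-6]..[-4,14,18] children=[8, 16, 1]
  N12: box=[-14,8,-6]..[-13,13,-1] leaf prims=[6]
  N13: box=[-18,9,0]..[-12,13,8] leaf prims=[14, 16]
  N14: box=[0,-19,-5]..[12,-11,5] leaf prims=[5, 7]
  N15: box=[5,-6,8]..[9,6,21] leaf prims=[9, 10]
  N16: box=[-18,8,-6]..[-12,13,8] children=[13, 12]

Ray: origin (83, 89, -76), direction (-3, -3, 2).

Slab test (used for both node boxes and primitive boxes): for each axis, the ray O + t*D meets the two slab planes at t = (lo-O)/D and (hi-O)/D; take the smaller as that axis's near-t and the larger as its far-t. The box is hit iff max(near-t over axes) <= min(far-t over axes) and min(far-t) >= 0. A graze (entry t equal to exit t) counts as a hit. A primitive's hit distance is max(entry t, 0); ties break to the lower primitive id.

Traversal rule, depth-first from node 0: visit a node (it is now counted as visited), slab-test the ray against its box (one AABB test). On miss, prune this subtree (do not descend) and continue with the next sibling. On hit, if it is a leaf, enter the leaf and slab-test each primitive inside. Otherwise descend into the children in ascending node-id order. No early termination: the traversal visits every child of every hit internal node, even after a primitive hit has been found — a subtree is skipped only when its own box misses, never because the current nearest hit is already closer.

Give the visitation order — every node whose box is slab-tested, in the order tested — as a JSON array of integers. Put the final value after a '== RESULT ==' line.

Traverse from the root:
N0 x:[62/3,101/3] y:[25,36] z:[57/2,97/2] -> hit [57/2,101/3], descend [4, 7, 9, 11]
  N4 x:[67/3,83/3] y:[89/3,36] z:[31,41] -> miss, prune
  N7 x:[88/3,97/3] y:[80/3,36] z:[57/2,73/2] -> hit [88/3,97/3], descend [2, 5, 10]
    N2 x:[31,97/3] y:[80/3,89/3] z:[57/2,61/2] -> miss, prune
    N5 x:[92/3,97/3] y:[95/3,36] z:[32,73/2] -> hit [32,97/3] leaf, test {P8@t=32, P18(miss)}
    N10 x:[88/3,30] y:[29,91/3] z:[59/2,31] -> hit [59/2,30] leaf, test {P17@t=59/2}
  N9 x:[62/3,26] y:[80/3,95/3] z:[41,97/2] -> miss, prune
  N11 x:[29,101/3] y:[25,98/3] z:[35,47] -> miss, prune

Summary -> nodes [0, 4, 7, 2, 5, 10, 9, 11]; box-tests=8; leaf-entries=2; first=P17

== RESULT ==
[0, 4, 7, 2, 5, 10, 9, 11]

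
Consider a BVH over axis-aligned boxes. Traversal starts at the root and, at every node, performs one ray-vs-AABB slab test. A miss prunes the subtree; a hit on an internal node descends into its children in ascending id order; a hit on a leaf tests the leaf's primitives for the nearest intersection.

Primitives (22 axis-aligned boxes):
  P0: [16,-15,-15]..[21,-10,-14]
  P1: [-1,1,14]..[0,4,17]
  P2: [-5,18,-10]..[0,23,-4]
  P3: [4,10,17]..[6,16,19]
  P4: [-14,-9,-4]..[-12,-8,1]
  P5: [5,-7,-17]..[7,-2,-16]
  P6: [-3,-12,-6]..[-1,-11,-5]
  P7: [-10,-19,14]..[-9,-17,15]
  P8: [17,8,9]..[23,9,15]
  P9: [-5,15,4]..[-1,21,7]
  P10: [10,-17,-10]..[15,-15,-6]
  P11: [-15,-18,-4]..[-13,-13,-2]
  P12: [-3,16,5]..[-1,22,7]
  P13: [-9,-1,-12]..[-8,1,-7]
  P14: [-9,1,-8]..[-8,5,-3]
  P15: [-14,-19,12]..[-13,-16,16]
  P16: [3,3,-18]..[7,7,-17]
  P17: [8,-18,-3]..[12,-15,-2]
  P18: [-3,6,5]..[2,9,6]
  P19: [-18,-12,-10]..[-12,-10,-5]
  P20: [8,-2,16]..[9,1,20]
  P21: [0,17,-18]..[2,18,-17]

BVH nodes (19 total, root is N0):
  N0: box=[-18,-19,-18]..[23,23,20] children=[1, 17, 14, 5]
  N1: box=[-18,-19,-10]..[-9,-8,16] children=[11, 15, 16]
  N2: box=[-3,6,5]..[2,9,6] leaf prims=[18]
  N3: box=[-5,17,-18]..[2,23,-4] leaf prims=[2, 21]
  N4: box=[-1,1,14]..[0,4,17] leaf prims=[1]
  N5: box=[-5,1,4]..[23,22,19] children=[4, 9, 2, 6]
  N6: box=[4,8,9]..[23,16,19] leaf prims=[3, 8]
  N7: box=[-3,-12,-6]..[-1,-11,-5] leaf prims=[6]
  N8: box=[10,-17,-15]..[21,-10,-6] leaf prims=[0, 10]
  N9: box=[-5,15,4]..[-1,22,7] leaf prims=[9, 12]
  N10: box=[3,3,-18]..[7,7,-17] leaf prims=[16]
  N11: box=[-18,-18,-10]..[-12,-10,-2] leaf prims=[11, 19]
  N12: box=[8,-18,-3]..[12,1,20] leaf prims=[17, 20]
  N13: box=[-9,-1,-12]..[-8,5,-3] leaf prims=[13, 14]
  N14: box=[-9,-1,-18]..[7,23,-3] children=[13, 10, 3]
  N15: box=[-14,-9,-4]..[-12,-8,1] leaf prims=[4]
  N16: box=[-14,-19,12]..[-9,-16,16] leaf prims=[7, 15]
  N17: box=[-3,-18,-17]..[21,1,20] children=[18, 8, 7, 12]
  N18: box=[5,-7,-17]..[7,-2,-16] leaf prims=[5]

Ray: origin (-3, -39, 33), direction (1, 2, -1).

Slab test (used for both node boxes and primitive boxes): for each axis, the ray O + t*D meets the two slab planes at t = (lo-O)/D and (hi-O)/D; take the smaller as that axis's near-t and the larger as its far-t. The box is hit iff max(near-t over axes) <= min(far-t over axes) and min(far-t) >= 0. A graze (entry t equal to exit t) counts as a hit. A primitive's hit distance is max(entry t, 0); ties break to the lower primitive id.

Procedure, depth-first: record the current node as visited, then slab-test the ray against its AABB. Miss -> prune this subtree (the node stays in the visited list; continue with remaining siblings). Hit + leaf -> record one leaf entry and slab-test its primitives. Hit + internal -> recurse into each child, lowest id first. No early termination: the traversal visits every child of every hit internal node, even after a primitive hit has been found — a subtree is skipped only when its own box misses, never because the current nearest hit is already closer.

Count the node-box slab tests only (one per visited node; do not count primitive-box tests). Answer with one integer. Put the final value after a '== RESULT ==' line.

Trace the traversal:
N0 x:[-15,26] y:[10,31] z:[13,51] -> hit [13,26], descend [1, 5, 14, 17]
  N1 x:[-15,-6] y:[10,31/2] z:[17,43] -> miss, prune
  N5 x:[-2,26] y:[20,61/2] z:[14,29] -> hit [20,26], descend [2, 4, 6, 9]
    N2 x:[0,5] y:[45/2,24] z:[27,28] -> miss, prune
    N4 x:[2,3] y:[20,43/2] z:[16,19] -> miss, prune
    N6 x:[7,26] y:[47/2,55/2] z:[14,24] -> hit [47/2,24] leaf, test {P3(miss), P8@t=47/2}
    N9 x:[-2,2] y:[27,61/2] z:[26,29] -> miss, prune
  N14 x:[-6,10] y:[19,31] z:[36,51] -> miss, prune
  N17 x:[0,24] y:[21/2,20] z:[13,50] -> hit [13,20], descend [7, 8, 12, 18]
    N7 x:[0,2] y:[27/2,14] z:[38,39] -> miss, prune
    N8 x:[13,24] y:[11,29/2] z:[39,48] -> miss, prune
    N12 x:[11,15] y:[21/2,20] z:[13,36] -> hit [13,15] leaf, test {P17(miss), P20(miss)}
    N18 x:[8,10] y:[16,37/2] z:[49,50] -> miss, prune

Summary -> nodes [0, 1, 5, 2, 4, 6, 9, 14, 17, 7, 8, 12, 18]; box-tests=13; leaf-entries=2; first=P8

== RESULT ==
13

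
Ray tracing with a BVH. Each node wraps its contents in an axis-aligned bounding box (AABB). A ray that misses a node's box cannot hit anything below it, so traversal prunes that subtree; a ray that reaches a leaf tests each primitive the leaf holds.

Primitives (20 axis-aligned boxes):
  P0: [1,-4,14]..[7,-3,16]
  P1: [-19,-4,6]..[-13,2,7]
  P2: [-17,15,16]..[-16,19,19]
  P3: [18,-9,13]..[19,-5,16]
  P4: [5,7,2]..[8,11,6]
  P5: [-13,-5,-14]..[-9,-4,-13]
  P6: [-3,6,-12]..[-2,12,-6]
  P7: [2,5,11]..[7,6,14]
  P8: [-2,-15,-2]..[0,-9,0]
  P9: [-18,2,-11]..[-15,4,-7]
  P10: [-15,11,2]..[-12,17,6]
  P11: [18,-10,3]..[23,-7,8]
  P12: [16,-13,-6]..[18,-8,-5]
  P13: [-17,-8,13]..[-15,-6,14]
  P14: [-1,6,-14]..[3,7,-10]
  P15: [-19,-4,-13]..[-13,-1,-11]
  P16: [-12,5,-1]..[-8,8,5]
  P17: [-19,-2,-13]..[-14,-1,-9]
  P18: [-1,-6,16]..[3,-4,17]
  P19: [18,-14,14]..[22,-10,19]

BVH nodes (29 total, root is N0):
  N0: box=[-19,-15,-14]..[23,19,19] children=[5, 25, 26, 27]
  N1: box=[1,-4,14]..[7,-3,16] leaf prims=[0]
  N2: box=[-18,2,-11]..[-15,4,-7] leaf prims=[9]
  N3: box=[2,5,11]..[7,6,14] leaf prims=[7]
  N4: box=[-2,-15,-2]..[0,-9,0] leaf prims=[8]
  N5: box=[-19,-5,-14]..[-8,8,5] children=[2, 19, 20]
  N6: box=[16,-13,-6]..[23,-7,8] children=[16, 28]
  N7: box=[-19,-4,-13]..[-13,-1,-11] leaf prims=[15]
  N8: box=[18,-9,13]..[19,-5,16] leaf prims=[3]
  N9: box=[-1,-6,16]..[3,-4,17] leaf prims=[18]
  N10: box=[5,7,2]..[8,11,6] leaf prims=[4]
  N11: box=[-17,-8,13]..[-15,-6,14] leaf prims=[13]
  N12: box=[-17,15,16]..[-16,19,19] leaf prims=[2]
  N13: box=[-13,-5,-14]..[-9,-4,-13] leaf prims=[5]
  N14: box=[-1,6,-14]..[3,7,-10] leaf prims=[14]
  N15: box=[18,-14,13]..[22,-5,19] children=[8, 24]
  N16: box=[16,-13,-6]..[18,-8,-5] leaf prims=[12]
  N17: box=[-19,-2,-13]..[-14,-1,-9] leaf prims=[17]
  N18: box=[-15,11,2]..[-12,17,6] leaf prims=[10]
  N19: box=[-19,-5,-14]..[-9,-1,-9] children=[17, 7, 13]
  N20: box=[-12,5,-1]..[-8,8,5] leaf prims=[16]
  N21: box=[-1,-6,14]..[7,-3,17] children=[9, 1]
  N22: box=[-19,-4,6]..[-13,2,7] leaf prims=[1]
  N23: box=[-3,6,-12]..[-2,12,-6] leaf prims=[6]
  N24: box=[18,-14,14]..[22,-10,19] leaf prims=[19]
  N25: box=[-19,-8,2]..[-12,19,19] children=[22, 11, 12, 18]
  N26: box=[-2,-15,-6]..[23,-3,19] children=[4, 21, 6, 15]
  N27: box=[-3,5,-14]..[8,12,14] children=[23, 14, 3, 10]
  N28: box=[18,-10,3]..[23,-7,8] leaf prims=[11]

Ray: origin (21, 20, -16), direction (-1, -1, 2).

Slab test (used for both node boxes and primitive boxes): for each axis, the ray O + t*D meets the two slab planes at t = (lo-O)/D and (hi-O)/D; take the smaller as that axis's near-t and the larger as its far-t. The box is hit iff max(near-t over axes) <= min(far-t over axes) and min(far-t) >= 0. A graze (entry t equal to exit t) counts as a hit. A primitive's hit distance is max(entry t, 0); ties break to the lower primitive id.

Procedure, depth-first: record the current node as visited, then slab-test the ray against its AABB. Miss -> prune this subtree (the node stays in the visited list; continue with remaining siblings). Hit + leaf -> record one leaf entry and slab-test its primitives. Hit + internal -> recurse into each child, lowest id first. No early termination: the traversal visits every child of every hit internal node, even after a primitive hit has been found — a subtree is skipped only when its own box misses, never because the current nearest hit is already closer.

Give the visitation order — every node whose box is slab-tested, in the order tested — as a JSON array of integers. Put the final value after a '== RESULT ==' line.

Walk:
N0 x:[-2,40] y:[1,35] z:[1,35/2] -> hit [1,35/2], descend [5, 25, 26, 27]
  N5 x:[29,40] y:[12,25] z:[1,21/2] -> miss, prune
  N25 x:[33,40] y:[1,28] z:[9,35/2] -> miss, prune
  N26 x:[-2,23] y:[23,35] z:[5,35/2] -> miss, prune
  N27 x:[13,24] y:[8,15] z:[1,15] -> hit [13,15], descend [3, 10, 14, 23]
    N3 x:[14,19] y:[14,15] z:[27/2,15] -> hit [14,15] leaf, test {P7@t=14}
    N10 x:[13,16] y:[9,13] z:[9,11] -> miss, prune
    N14 x:[18,22] y:[13,14] z:[1,3] -> miss, prune
    N23 x:[23,24] y:[8,14] z:[2,5] -> miss, prune

Visited [0, 5, 25, 26, 27, 3, 10, 14, 23]. Tests: 9 box, 1 leaf. Nearest: P7.

== RESULT ==
[0, 5, 25, 26, 27, 3, 10, 14, 23]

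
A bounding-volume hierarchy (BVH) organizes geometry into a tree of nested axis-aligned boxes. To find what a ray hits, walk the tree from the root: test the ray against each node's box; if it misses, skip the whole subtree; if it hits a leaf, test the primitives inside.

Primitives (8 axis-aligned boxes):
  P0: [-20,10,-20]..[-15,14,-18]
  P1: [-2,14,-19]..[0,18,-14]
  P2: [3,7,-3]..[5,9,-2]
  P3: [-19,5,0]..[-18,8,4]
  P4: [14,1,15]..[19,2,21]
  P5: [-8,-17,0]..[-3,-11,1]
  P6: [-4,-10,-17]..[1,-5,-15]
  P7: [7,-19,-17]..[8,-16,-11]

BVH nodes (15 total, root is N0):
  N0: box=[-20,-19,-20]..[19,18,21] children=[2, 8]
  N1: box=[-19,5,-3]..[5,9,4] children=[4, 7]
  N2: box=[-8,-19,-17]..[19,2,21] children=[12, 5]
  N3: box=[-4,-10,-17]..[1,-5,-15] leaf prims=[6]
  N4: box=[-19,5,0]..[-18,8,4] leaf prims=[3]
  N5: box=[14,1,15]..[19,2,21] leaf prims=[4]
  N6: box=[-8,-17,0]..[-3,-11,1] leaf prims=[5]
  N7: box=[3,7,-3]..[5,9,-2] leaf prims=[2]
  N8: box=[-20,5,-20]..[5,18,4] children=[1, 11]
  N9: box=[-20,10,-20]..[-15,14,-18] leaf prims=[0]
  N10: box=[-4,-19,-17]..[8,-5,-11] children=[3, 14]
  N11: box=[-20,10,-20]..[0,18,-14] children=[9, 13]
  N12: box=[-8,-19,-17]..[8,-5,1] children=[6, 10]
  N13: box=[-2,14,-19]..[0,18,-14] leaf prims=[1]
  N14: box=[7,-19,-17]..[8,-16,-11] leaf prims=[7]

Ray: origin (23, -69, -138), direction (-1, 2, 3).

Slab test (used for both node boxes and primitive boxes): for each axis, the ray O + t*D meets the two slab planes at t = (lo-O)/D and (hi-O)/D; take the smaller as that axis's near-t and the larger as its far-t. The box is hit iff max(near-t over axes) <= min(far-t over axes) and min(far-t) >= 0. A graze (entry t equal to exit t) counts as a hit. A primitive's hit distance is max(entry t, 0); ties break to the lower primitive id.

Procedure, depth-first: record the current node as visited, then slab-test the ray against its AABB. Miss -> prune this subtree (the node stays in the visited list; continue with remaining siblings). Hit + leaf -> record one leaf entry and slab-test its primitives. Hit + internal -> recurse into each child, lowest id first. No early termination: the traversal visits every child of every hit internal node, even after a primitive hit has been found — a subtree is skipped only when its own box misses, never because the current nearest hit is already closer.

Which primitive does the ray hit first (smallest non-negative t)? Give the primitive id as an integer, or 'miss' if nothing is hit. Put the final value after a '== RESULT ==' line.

Traverse from the root:
N0 x:[4,43] y:[25,87/2] z:[118/3,53] -> hit [118/3,43], descend [2, 8]
  N2 x:[4,31] y:[25,71/2] z:[121/3,53] -> miss, prune
  N8 x:[18,43] y:[37,87/2] z:[118/3,142/3] -> hit [118/3,43], descend [1, 11]
    N1 x:[18,42] y:[37,39] z:[45,142/3] -> miss, prune
    N11 x:[23,43] y:[79/2,87/2] z:[118/3,124/3] -> hit [79/2,124/3], descend [9, 13]
      N9 x:[38,43] y:[79/2,83/2] z:[118/3,40] -> hit [79/2,40] leaf, test {P0@t=79/2}
      N13 x:[23,25] y:[83/2,87/2] z:[119/3,124/3] -> miss, prune

Visited [0, 2, 8, 1, 11, 9, 13]. Tests: 7 box, 1 leaf. Nearest: P0.

== RESULT ==
0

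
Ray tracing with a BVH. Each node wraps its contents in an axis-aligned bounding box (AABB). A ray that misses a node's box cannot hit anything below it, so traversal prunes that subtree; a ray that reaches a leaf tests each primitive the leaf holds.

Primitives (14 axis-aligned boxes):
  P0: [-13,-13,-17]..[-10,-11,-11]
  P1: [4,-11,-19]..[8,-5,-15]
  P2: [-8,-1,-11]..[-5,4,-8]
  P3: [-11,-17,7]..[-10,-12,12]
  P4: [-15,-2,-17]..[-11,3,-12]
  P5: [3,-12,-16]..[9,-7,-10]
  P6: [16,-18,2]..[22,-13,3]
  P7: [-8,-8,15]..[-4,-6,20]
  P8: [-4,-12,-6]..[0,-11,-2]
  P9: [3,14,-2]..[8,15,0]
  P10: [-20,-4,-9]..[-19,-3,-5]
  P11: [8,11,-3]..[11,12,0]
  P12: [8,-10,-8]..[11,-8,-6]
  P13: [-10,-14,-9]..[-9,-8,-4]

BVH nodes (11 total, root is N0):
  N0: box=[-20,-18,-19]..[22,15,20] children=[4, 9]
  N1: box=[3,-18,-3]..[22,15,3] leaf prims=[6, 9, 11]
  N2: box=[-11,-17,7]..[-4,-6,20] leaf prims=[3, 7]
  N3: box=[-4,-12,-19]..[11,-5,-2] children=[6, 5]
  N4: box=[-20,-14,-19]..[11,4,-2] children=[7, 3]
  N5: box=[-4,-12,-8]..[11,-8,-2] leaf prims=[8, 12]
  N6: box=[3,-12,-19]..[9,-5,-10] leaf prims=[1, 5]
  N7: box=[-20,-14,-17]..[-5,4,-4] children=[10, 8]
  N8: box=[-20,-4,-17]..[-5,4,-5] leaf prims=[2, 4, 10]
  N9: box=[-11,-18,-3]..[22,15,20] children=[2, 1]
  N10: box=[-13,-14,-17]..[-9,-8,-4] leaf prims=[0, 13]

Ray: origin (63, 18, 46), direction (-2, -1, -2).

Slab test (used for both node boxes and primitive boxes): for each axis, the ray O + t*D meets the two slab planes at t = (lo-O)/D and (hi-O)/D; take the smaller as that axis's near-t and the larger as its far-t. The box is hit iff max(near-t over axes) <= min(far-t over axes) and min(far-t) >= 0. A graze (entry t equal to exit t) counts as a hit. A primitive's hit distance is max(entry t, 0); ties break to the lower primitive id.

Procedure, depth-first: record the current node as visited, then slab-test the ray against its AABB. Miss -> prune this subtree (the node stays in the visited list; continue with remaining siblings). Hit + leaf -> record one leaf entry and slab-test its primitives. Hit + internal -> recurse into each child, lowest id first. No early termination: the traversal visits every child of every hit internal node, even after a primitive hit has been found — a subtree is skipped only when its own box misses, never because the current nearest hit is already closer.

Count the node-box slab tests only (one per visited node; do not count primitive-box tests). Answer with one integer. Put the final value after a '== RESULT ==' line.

Trace the traversal:
N0 x:[41/2,83/2] y:[3,36] z:[13,65/2] -> hit [41/2,65/2], descend [4, 9]
  N4 x:[26,83/2] y:[14,32] z:[24,65/2] -> hit [26,32], descend [3, 7]
    N3 x:[26,67/2] y:[23,30] z:[24,65/2] -> hit [26,30], descend [5, 6]
      N5 x:[26,67/2] y:[26,30] z:[24,27] -> hit [26,27] leaf, test {P8(miss), P12@t=26}
      N6 x:[27,30] y:[23,30] z:[28,65/2] -> hit [28,30] leaf, test {P1(miss), P5@t=28}
    N7 x:[34,83/2] y:[14,32] z:[25,63/2] -> miss, prune
  N9 x:[41/2,37] y:[3,36] z:[13,49/2] -> hit [41/2,49/2], descend [1, 2]
    N1 x:[41/2,30] y:[3,36] z:[43/2,49/2] -> hit [43/2,49/2] leaf, test {P6(miss), P9(miss), P11(miss)}
    N2 x:[67/2,37] y:[24,35] z:[13,39/2] -> miss, prune

Visited [0, 4, 3, 5, 6, 7, 9, 1, 2]. Tests: 9 box, 3 leaf. Nearest: P12.

== RESULT ==
9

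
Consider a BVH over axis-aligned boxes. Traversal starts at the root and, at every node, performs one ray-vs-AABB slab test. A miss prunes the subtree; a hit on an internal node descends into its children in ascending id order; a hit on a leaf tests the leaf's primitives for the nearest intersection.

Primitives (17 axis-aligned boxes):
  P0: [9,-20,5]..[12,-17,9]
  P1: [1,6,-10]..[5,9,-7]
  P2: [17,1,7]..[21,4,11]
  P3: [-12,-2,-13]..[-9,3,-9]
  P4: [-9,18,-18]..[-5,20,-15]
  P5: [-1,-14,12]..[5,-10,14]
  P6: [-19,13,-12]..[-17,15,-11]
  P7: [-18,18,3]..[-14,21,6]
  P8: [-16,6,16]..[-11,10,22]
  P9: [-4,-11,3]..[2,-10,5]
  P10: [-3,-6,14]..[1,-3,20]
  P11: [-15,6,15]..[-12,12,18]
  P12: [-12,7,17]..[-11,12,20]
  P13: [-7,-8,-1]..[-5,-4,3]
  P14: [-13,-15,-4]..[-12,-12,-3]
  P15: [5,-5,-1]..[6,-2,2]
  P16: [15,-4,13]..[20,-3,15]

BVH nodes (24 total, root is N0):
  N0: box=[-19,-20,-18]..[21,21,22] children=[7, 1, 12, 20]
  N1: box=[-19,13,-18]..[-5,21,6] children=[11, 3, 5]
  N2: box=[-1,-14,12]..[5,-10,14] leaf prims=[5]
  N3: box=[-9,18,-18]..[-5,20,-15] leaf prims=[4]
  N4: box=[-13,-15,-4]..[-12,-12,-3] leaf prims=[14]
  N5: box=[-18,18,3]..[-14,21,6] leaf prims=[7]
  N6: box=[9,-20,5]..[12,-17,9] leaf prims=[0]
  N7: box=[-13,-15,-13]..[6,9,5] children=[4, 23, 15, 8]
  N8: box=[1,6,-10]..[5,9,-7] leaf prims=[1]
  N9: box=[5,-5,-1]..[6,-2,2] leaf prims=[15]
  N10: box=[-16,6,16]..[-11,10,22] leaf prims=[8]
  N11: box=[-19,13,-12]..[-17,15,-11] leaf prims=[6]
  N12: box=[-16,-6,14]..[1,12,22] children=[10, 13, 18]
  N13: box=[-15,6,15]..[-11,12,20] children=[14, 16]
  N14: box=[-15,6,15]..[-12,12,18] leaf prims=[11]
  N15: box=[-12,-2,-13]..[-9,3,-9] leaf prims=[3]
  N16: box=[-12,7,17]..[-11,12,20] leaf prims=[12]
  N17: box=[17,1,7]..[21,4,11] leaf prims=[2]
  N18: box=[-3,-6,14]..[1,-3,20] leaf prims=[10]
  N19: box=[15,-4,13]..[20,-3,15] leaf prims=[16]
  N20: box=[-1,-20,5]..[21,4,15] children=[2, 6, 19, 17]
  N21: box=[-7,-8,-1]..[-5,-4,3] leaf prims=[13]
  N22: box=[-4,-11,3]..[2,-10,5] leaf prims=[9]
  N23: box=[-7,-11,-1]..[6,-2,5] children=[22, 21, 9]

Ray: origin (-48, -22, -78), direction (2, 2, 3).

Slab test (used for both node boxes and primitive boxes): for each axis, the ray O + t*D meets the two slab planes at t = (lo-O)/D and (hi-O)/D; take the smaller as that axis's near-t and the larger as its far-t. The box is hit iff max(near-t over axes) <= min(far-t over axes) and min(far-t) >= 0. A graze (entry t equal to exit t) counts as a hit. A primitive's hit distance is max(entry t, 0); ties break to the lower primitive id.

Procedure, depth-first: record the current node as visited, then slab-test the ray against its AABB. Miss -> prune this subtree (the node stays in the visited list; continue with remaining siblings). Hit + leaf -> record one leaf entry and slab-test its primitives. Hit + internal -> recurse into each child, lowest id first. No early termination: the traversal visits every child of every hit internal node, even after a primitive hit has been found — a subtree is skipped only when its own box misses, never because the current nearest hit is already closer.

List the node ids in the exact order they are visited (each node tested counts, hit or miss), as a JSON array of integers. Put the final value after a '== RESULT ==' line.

Traverse from the root:
N0 x:[29/2,69/2] y:[1,43/2] z:[20,100/3] -> hit [20,43/2], descend [1, 7, 12, 20]
  N1 x:[29/2,43/2] y:[35/2,43/2] z:[20,28] -> hit [20,43/2], descend [3, 5, 11]
    N3 x:[39/2,43/2] y:[20,21] z:[20,21] -> hit [20,21] leaf, test {P4@t=20}
    N5 x:[15,17] y:[20,43/2] z:[27,28] -> miss, prune
    N11 x:[29/2,31/2] y:[35/2,37/2] z:[22,67/3] -> miss, prune
  N7 x:[35/2,27] y:[7/2,31/2] z:[65/3,83/3] -> miss, prune
  N12 x:[16,49/2] y:[8,17] z:[92/3,100/3] -> miss, prune
  N20 x:[47/2,69/2] y:[1,13] z:[83/3,31] -> miss, prune

8 AABB tests over nodes [0, 1, 3, 5, 11, 7, 12, 20]; 1 leaf entered; closest P4.

== RESULT ==
[0, 1, 3, 5, 11, 7, 12, 20]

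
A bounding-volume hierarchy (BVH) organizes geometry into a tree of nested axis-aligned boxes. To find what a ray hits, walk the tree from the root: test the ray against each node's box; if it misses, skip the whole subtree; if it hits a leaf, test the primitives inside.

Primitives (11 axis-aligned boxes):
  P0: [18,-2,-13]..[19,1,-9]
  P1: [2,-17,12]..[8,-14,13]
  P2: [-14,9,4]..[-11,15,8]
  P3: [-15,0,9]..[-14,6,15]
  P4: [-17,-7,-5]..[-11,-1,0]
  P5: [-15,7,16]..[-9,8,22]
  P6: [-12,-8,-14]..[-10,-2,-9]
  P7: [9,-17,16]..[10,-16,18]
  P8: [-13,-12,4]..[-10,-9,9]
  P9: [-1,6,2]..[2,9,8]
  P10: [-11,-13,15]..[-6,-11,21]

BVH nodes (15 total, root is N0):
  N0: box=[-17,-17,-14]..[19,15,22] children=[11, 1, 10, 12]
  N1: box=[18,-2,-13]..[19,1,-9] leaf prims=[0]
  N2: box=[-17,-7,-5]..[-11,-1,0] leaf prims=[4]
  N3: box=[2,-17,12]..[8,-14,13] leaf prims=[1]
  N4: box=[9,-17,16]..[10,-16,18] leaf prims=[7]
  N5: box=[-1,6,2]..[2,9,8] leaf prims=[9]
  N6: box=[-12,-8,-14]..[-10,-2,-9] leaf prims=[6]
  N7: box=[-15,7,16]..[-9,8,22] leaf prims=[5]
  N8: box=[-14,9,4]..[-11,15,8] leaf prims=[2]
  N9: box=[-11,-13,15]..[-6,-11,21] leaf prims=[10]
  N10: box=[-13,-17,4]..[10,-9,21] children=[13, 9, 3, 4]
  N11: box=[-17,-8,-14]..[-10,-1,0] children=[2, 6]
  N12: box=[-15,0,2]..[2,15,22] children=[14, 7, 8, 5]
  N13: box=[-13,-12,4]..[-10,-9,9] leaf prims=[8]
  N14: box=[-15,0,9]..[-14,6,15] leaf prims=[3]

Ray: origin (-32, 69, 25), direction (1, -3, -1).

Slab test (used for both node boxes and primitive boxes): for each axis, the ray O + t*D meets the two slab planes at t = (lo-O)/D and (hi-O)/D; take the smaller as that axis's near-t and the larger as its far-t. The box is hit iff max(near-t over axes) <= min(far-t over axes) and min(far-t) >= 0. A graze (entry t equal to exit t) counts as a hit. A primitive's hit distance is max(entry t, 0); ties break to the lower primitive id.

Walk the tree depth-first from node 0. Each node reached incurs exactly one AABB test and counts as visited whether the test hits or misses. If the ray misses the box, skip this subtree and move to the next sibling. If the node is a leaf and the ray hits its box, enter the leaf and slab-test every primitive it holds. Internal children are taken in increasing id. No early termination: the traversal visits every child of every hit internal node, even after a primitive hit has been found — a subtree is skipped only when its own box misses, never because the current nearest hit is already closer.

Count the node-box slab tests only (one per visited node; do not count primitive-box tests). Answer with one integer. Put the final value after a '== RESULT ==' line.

Walk:
N0 x:[15,51] y:[18,86/3] z:[3,39] -> hit [18,86/3], descend [1, 10, 11, 12]
  N1 x:[50,51] y:[68/3,71/3] z:[34,38] -> miss, prune
  N10 x:[19,42] y:[26,86/3] z:[4,21] -> miss, prune
  N11 x:[15,22] y:[70/3,77/3] z:[25,39] -> miss, prune
  N12 x:[17,34] y:[18,23] z:[3,23] -> hit [18,23], descend [5, 7, 8, 14]
    N5 x:[31,34] y:[20,21] z:[17,23] -> miss, prune
    N7 x:[17,23] y:[61/3,62/3] z:[3,9] -> miss, prune
    N8 x:[18,21] y:[18,20] z:[17,21] -> hit [18,20] leaf, test {P2@t=18}
    N14 x:[17,18] y:[21,23] z:[10,16] -> miss, prune

Visited [0, 1, 10, 11, 12, 5, 7, 8, 14]. Tests: 9 box, 1 leaf. Nearest: P2.

== RESULT ==
9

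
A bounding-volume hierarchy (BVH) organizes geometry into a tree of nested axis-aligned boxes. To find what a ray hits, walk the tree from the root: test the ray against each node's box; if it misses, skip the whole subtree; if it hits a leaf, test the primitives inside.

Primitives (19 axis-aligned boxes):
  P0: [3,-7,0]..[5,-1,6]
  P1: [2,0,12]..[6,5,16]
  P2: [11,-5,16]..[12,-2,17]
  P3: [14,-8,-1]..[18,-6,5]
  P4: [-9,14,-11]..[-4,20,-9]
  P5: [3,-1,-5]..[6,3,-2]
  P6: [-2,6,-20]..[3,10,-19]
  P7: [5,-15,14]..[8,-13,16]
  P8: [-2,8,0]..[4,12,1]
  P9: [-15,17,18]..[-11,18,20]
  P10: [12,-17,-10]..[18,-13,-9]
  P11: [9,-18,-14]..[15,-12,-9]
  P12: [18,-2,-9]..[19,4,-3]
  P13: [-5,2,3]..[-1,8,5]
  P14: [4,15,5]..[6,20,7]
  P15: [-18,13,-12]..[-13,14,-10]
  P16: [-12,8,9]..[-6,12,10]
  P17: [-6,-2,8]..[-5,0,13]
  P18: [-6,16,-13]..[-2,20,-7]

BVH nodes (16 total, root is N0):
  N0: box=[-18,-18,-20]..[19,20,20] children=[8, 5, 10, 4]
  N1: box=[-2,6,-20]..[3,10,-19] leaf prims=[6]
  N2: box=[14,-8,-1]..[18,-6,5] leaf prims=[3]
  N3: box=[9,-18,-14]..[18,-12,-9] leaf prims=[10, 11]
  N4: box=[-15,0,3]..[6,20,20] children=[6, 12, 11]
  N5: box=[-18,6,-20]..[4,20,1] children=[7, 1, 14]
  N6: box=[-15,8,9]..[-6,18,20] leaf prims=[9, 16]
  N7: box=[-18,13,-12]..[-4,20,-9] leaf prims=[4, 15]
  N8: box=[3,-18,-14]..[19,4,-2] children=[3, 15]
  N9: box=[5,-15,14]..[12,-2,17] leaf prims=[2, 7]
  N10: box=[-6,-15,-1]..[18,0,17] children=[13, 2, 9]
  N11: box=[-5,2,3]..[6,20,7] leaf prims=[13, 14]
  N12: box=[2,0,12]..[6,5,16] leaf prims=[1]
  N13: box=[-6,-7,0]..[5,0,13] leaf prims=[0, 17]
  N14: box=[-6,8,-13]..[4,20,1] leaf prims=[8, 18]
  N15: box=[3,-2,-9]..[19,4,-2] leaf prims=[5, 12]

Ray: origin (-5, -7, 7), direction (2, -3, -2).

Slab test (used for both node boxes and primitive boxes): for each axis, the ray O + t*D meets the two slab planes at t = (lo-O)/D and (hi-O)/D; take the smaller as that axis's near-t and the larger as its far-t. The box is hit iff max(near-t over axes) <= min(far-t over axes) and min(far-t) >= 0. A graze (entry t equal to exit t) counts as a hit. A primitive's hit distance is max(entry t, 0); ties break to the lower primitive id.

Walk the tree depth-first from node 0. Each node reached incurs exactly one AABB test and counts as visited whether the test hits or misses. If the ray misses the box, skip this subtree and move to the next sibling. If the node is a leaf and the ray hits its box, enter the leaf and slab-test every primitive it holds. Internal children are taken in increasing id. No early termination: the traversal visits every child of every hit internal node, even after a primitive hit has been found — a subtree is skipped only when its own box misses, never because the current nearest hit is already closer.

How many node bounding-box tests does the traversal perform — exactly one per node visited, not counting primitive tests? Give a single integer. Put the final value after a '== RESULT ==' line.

Walk:
N0 x:[-13/2,12] y:[-9,11/3] z:[-13/2,27/2] -> hit [-13/2,11/3], descend [4, 5, 8, 10]
  N4 x:[-5,11/2] y:[-9,-7/3] z:[-13/2,2] -> miss, prune
  N5 x:[-13/2,9/2] y:[-9,-13/3] z:[3,27/2] -> miss, prune
  N8 x:[4,12] y:[-11/3,11/3] z:[9/2,21/2] -> miss, prune
  N10 x:[-1/2,23/2] y:[-7/3,8/3] z:[-5,4] -> hit [-1/2,8/3], descend [2, 9, 13]
    N2 x:[19/2,23/2] y:[-1/3,1/3] z:[1,4] -> miss, prune
    N9 x:[5,17/2] y:[-5/3,8/3] z:[-5,-7/2] -> miss, prune
    N13 x:[-1/2,5] y:[-7/3,0] z:[-3,7/2] -> hit [-1/2,0] leaf, test {P0(miss), P17(miss)}

Visited [0, 4, 5, 8, 10, 2, 9, 13]. Tests: 8 box, 1 leaf. Nearest: miss.

== RESULT ==
8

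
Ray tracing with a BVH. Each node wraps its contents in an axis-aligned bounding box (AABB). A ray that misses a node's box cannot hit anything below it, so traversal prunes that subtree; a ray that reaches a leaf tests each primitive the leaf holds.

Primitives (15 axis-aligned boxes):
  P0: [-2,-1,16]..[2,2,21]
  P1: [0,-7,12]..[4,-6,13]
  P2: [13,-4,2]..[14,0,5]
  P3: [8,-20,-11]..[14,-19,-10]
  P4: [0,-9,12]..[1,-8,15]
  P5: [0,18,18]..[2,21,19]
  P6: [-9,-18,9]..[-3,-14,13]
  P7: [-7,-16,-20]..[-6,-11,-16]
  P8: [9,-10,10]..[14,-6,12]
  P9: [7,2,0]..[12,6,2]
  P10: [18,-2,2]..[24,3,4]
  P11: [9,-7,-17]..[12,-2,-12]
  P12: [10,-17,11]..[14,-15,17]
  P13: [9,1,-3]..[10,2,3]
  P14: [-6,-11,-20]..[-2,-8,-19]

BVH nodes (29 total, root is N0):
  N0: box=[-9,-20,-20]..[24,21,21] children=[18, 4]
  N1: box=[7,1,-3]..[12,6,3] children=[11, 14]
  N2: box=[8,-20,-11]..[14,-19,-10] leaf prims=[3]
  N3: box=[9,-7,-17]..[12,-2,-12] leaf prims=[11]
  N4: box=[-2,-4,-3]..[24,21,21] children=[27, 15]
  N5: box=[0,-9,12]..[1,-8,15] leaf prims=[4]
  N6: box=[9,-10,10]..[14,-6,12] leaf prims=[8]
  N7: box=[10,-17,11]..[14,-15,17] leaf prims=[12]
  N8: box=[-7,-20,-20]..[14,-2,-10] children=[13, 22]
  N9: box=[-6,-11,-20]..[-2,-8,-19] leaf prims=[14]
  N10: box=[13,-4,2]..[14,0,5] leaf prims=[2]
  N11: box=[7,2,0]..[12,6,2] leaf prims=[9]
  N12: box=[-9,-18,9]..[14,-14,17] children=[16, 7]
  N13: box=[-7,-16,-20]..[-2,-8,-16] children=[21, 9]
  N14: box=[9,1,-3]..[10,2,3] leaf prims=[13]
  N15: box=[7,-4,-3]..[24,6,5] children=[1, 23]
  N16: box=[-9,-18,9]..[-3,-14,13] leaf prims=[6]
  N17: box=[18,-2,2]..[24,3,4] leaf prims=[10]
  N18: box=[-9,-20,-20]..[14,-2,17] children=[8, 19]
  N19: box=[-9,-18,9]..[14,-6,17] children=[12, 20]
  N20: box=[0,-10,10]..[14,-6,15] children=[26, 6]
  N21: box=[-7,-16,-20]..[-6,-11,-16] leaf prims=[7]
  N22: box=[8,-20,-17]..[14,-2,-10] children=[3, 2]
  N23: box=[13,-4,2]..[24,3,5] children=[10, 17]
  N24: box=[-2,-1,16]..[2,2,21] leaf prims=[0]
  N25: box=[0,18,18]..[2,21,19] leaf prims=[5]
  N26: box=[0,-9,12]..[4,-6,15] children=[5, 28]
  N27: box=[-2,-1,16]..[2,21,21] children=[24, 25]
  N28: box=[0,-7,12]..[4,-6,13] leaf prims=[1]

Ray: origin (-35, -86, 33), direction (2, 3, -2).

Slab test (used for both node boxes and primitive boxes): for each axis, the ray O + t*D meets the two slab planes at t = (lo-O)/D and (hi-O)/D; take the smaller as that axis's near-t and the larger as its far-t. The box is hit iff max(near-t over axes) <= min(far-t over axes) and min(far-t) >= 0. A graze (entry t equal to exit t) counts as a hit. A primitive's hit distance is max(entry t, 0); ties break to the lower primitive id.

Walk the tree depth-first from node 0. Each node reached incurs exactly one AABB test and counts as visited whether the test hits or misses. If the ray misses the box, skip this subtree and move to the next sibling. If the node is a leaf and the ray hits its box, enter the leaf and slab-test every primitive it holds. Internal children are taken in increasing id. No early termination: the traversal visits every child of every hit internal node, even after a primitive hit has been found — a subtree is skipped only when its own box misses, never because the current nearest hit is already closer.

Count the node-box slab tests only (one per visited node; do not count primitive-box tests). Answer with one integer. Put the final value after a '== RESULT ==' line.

Walk:
N0 x:[13,59/2] y:[22,107/3] z:[6,53/2] -> hit [22,53/2], descend [4, 18]
  N4 x:[33/2,59/2] y:[82/3,107/3] z:[6,18] -> miss, prune
  N18 x:[13,49/2] y:[22,28] z:[8,53/2] -> hit [22,49/2], descend [8, 19]
    N8 x:[14,49/2] y:[22,28] z:[43/2,53/2] -> hit [22,49/2], descend [13, 22]
      N13 x:[14,33/2] y:[70/3,26] z:[49/2,53/2] -> miss, prune
      N22 x:[43/2,49/2] y:[22,28] z:[43/2,25] -> hit [22,49/2], descend [2, 3]
        N2 x:[43/2,49/2] y:[22,67/3] z:[43/2,22] -> hit [22,22] leaf, test {P3@t=22}
        N3 x:[22,47/2] y:[79/3,28] z:[45/2,25] -> miss, prune
    N19 x:[13,49/2] y:[68/3,80/3] z:[8,12] -> miss, prune

9 AABB tests over nodes [0, 4, 18, 8, 13, 22, 2, 3, 19]; 1 leaf entered; closest P3.

== RESULT ==
9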